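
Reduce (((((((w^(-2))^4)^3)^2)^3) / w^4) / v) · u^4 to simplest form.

u^4v^(-1)w^(-148)

(((((((w^(-2))^4)^3)^2)^3) / w^4) / v) · u^4
= ((((((w^(-2))^4)^3)^6) / w^4) / v) · u^4    [power of a power]
= (((((w^(-2))^4)^18) / w^4) / v) · u^4    [power of a power]
= ((((w^(-2))^72) / w^4) / v) · u^4    [power of a power]
= ((w^(-144) / w^4) / v) · u^4    [power of a power]
= (w^(-148) / v) · u^4    [quotient of powers]
= u^4v^(-1)w^(-148)    [quotient of powers]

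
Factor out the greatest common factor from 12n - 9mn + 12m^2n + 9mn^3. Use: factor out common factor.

3n(4 - 3m + 4m^2 + 3mn^2)

12n - 9mn + 12m^2n + 9mn^3
= 3(4n - 3mn + 4m^2n + 3mn^3)    [factor out 3]
= 3n(4 - 3m + 4m^2 + 3mn^2)    [factor out n]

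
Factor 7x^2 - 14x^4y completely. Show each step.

7x^2(1 - 2x^2y)

7x^2 - 14x^4y
= 7(x^2 - 2x^4y)    [factor out 7]
= 7x^2(1 - 2x^2y)    [factor out x^2]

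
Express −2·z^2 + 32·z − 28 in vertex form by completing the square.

−2(z − 8)^2 + 100

−2·z^2 + 32·z − 28
= −2(z^2 − 16·z) − 28    [factor out -2 from the z-terms]
= −2(z^2 − 16·z + 64 − 64) − 28    [add and subtract 64 inside the bracket]
= −2(z − 8)^2 + 128 − 28    [perfect-square identity]
= −2(z − 8)^2 + 100    [combine constants]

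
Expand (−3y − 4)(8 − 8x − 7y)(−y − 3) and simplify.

−67y² + 20y − 24xy² − 104xy − 21y³ + 96 − 96x

(−3y − 4)(8 − 8x − 7y)(−y − 3)
= (−24y + 24xy + 21y² − 32 + 32x + 28y)(−y − 3)    [distributive law]
= (4y + 24xy + 21y² − 32 + 32x)(−y − 3)    [combine like terms]
= −4y² − 12y − 24xy² − 72xy − 21y³ − 63y² + 32y + 96 − 32xy − 96x    [distributive law]
= −67y² + 20y − 24xy² − 104xy − 21y³ + 96 − 96x    [combine like terms]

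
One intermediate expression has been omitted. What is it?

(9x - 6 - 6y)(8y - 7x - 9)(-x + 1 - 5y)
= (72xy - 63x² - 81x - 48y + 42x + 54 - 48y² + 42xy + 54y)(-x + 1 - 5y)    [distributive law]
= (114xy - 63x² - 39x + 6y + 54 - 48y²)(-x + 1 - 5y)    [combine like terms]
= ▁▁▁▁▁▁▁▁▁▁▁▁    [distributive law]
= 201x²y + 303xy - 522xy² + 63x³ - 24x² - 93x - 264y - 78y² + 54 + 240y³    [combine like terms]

After distributive law, the bracketed line is:

-114x²y + 114xy - 570xy² + 63x³ - 63x² + 315x²y + 39x² - 39x + 195xy - 6xy + 6y - 30y² - 54x + 54 - 270y + 48xy² - 48y² + 240y³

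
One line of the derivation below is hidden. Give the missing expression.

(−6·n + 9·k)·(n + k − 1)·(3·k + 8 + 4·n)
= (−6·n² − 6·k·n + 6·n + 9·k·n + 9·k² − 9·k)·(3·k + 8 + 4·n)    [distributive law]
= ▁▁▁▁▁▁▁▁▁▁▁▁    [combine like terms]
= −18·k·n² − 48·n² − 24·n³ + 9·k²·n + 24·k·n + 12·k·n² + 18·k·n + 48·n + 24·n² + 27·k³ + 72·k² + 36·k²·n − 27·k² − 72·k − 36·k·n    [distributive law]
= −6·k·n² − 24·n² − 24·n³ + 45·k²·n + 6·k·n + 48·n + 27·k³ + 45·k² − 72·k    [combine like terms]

After combine like terms, the bracketed line is:

(−6·n² + 3·k·n + 6·n + 9·k² − 9·k)·(3·k + 8 + 4·n)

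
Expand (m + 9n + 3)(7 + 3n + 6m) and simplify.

25m + 57mn + 6m^2 + 72n + 27n^2 + 21

(m + 9n + 3)(7 + 3n + 6m)
= 7m + 3mn + 6m^2 + 63n + 27n^2 + 54mn + 21 + 9n + 18m    [distributive law]
= 25m + 57mn + 6m^2 + 72n + 27n^2 + 21    [combine like terms]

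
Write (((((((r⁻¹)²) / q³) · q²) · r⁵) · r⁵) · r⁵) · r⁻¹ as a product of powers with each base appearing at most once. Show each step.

q⁻¹r¹²

(((((((r⁻¹)²) / q³) · q²) · r⁵) · r⁵) · r⁵) · r⁻¹
= (((((r⁻² / q³) · q²) · r⁵) · r⁵) · r⁵) · r⁻¹    [power of a power]
= q⁻¹r¹²    [quotient of powers; product of powers]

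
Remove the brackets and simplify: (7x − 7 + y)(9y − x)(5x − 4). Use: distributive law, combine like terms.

310x^2y − 563xy − 35x^3 + 63x^2 + 252y − 28x + 45xy^2 − 36y^2

(7x − 7 + y)(9y − x)(5x − 4)
= (63xy − 7x^2 − 63y + 7x + 9y^2 − xy)(5x − 4)    [distributive law]
= (62xy − 7x^2 − 63y + 7x + 9y^2)(5x − 4)    [combine like terms]
= 310x^2y − 248xy − 35x^3 + 28x^2 − 315xy + 252y + 35x^2 − 28x + 45xy^2 − 36y^2    [distributive law]
= 310x^2y − 563xy − 35x^3 + 63x^2 + 252y − 28x + 45xy^2 − 36y^2    [combine like terms]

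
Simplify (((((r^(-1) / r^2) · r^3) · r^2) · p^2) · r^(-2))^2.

p^4

(((((r^(-1) / r^2) · r^3) · r^2) · p^2) · r^(-2))^2
= (((((r^(-1) / r^2) · r^3) · r^2) · p^2)^2) · ((r^(-2))^2)    [power of a product]
= (((((r^(-1) / r^2) · r^3) · r^2)^2) · ((p^2)^2)) · ((r^(-2))^2)    [power of a product]
= (((((r^(-1) / r^2) · r^3)^2) · ((r^2)^2)) · ((p^2)^2)) · ((r^(-2))^2)    [power of a product]
= (((((r^(-1) / r^2)^2) · ((r^3)^2)) · ((r^2)^2)) · ((p^2)^2)) · ((r^(-2))^2)    [power of a product]
= ((((((r^(-1))^2) / ((r^2)^2)) · ((r^3)^2)) · ((r^2)^2)) · ((p^2)^2)) · ((r^(-2))^2)    [power of a quotient]
= ((((r^(-2) / ((r^2)^2)) · ((r^3)^2)) · ((r^2)^2)) · ((p^2)^2)) · ((r^(-2))^2)    [power of a power]
= ((((r^(-2) / r^4) · ((r^3)^2)) · ((r^2)^2)) · ((p^2)^2)) · ((r^(-2))^2)    [power of a power]
= (((r^(-6) · ((r^3)^2)) · ((r^2)^2)) · ((p^2)^2)) · ((r^(-2))^2)    [quotient of powers]
= (((r^(-6) · r^6) · ((r^2)^2)) · ((p^2)^2)) · ((r^(-2))^2)    [power of a power]
= ((r^0 · ((r^2)^2)) · ((p^2)^2)) · ((r^(-2))^2)    [product of powers]
= ((r^0 · r^4) · ((p^2)^2)) · ((r^(-2))^2)    [power of a power]
= (r^4 · ((p^2)^2)) · ((r^(-2))^2)    [product of powers]
= (r^4 · p^4) · ((r^(-2))^2)    [power of a power]
= (r^4 · p^4) · r^(-4)    [power of a power]
= p^4    [product of powers]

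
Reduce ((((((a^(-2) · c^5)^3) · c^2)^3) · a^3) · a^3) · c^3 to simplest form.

a^(-12)·c^54

((((((a^(-2) · c^5)^3) · c^2)^3) · a^3) · a^3) · c^3
= ((((((a^(-2) · c^5)^3)^3) · ((c^2)^3)) · a^3) · a^3) · c^3    [power of a product]
= (((((a^(-2) · c^5)^9) · ((c^2)^3)) · a^3) · a^3) · c^3    [power of a power]
= ((((((a^(-2))^9) · ((c^5)^9)) · ((c^2)^3)) · a^3) · a^3) · c^3    [power of a product]
= ((((a^(-18) · ((c^5)^9)) · ((c^2)^3)) · a^3) · a^3) · c^3    [power of a power]
= ((((a^(-18) · c^45) · ((c^2)^3)) · a^3) · a^3) · c^3    [power of a power]
= ((((a^(-18) · c^45) · c^6) · a^3) · a^3) · c^3    [power of a power]
= a^(-12)·c^54    [product of powers]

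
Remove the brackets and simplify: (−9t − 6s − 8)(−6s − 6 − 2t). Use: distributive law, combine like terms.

(−9t − 6s − 8)(−6s − 6 − 2t)
= 54st + 54t + 18t^2 + 36s^2 + 36s + 12st + 48s + 48 + 16t    [distributive law]
= 66st + 70t + 18t^2 + 36s^2 + 84s + 48    [combine like terms]

66st + 70t + 18t^2 + 36s^2 + 84s + 48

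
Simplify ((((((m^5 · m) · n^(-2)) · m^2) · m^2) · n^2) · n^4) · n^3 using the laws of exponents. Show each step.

m^10·n^7

((((((m^5 · m) · n^(-2)) · m^2) · m^2) · n^2) · n^4) · n^3
= (((((m^6 · n^(-2)) · m^2) · m^2) · n^2) · n^4) · n^3    [product of powers]
= m^10·n^7    [product of powers]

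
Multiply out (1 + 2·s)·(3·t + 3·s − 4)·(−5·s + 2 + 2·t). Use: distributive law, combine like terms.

(1 + 2·s)·(3·t + 3·s − 4)·(−5·s + 2 + 2·t)
= (3·t + 3·s − 4 + 6·s·t + 6·s^2 − 8·s)·(−5·s + 2 + 2·t)    [distributive law]
= (3·t − 5·s − 4 + 6·s·t + 6·s^2)·(−5·s + 2 + 2·t)    [combine like terms]
= −15·s·t + 6·t + 6·t^2 + 25·s^2 − 10·s − 10·s·t + 20·s − 8 − 8·t − 30·s^2·t + 12·s·t + 12·s·t^2 − 30·s^3 + 12·s^2 + 12·s^2·t    [distributive law]
= −13·s·t − 2·t + 6·t^2 + 37·s^2 + 10·s − 8 − 18·s^2·t + 12·s·t^2 − 30·s^3    [combine like terms]

−13·s·t − 2·t + 6·t^2 + 37·s^2 + 10·s − 8 − 18·s^2·t + 12·s·t^2 − 30·s^3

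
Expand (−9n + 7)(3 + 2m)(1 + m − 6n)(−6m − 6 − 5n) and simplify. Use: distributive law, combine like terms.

(−9n + 7)(3 + 2m)(1 + m − 6n)(−6m − 6 − 5n)
= (−27n − 18mn + 21 + 14m)(1 + m − 6n)(−6m − 6 − 5n)    [distributive law]
= (−27n − 27mn + 162n^2 − 18mn − 18m^2n + 108mn^2 + 21 + 21m − 126n + 14m + 14m^2 − 84mn)(−6m − 6 − 5n)    [distributive law]
= (−153n − 129mn + 162n^2 − 18m^2n + 108mn^2 + 21 + 35m + 14m^2)(−6m − 6 − 5n)    [combine like terms]
= 918mn + 918n + 765n^2 + 774m^2n + 774mn + 645mn^2 − 972mn^2 − 972n^2 − 810n^3 + 108m^3n + 108m^2n + 90m^2n^2 − 648m^2n^2 − 648mn^2 − 540mn^3 − 126m − 126 − 105n − 210m^2 − 210m − 175mn − 84m^3 − 84m^2 − 70m^2n    [distributive law]
= 1517mn + 813n − 207n^2 + 812m^2n − 975mn^2 − 810n^3 + 108m^3n − 558m^2n^2 − 540mn^3 − 336m − 126 − 294m^2 − 84m^3    [combine like terms]

1517mn + 813n − 207n^2 + 812m^2n − 975mn^2 − 810n^3 + 108m^3n − 558m^2n^2 − 540mn^3 − 336m − 126 − 294m^2 − 84m^3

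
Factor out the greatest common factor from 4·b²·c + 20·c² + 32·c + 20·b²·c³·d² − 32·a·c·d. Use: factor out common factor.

4·c(b² + 5·c + 8 + 5·b²·c²·d² − 8·a·d)

4·b²·c + 20·c² + 32·c + 20·b²·c³·d² − 32·a·c·d
= 4(b²·c + 5·c² + 8·c + 5·b²·c³·d² − 8·a·c·d)    [factor out 4]
= 4·c(b² + 5·c + 8 + 5·b²·c²·d² − 8·a·d)    [factor out c]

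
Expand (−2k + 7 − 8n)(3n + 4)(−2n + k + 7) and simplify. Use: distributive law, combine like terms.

−12kn^2 − 6k^2n − 37kn − 8k^2 − 28k − 146n^2 − 133n + 196 + 48n^3

(−2k + 7 − 8n)(3n + 4)(−2n + k + 7)
= (−6kn − 8k + 21n + 28 − 24n^2 − 32n)(−2n + k + 7)    [distributive law]
= (−6kn − 8k − 11n + 28 − 24n^2)(−2n + k + 7)    [combine like terms]
= 12kn^2 − 6k^2n − 42kn + 16kn − 8k^2 − 56k + 22n^2 − 11kn − 77n − 56n + 28k + 196 + 48n^3 − 24kn^2 − 168n^2    [distributive law]
= −12kn^2 − 6k^2n − 37kn − 8k^2 − 28k − 146n^2 − 133n + 196 + 48n^3    [combine like terms]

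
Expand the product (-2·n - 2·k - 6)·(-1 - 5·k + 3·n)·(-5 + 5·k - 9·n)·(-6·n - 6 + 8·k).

-1200·n² + 24·n + 3316·k·n + 4116·k·n² - 3344·k²·n - 1368·n³ - 108·k²·n² - 860·k³·n + 828·k·n³ - 324·n⁴ + 540·k - 1700·k² + 580·k³ + 400·k⁴ + 180

(-2·n - 2·k - 6)·(-1 - 5·k + 3·n)·(-5 + 5·k - 9·n)·(-6·n - 6 + 8·k)
= (2·n + 10·k·n - 6·n² + 2·k + 10·k² - 6·k·n + 6 + 30·k - 18·n)·(-5 + 5·k - 9·n)·(-6·n - 6 + 8·k)    [distributive law]
= (-16·n + 4·k·n - 6·n² + 32·k + 10·k² + 6)·(-5 + 5·k - 9·n)·(-6·n - 6 + 8·k)    [combine like terms]
= (80·n - 80·k·n + 144·n² - 20·k·n + 20·k²·n - 36·k·n² + 30·n² - 30·k·n² + 54·n³ - 160·k + 160·k² - 288·k·n - 50·k² + 50·k³ - 90·k²·n - 30 + 30·k - 54·n)·(-6·n - 6 + 8·k)    [distributive law]
= (26·n - 388·k·n + 174·n² - 70·k²·n - 66·k·n² + 54·n³ - 130·k + 110·k² + 50·k³ - 30)·(-6·n - 6 + 8·k)    [combine like terms]
= -156·n² - 156·n + 208·k·n + 2328·k·n² + 2328·k·n - 3104·k²·n - 1044·n³ - 1044·n² + 1392·k·n² + 420·k²·n² + 420·k²·n - 560·k³·n + 396·k·n³ + 396·k·n² - 528·k²·n² - 324·n⁴ - 324·n³ + 432·k·n³ + 780·k·n + 780·k - 1040·k² - 660·k²·n - 660·k² + 880·k³ - 300·k³·n - 300·k³ + 400·k⁴ + 180·n + 180 - 240·k    [distributive law]
= -1200·n² + 24·n + 3316·k·n + 4116·k·n² - 3344·k²·n - 1368·n³ - 108·k²·n² - 860·k³·n + 828·k·n³ - 324·n⁴ + 540·k - 1700·k² + 580·k³ + 400·k⁴ + 180    [combine like terms]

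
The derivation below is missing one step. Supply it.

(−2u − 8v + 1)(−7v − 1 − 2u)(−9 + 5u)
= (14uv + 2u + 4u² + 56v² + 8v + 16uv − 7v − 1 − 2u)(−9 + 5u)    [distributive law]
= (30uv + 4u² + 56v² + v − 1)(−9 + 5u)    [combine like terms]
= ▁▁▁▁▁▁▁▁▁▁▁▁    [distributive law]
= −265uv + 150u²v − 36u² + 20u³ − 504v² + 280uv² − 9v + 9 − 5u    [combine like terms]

By distributive law:

−270uv + 150u²v − 36u² + 20u³ − 504v² + 280uv² − 9v + 5uv + 9 − 5u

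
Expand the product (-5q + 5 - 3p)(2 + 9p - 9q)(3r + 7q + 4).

(-5q + 5 - 3p)(2 + 9p - 9q)(3r + 7q + 4)
= (-10q - 45pq + 45q^2 + 10 + 45p - 45q - 6p - 27p^2 + 27pq)(3r + 7q + 4)    [distributive law]
= (-55q - 18pq + 45q^2 + 10 + 39p - 27p^2)(3r + 7q + 4)    [combine like terms]
= -165qr - 385q^2 - 220q - 54pqr - 126pq^2 - 72pq + 135q^2r + 315q^3 + 180q^2 + 30r + 70q + 40 + 117pr + 273pq + 156p - 81p^2r - 189p^2q - 108p^2    [distributive law]
= -165qr - 205q^2 - 150q - 54pqr - 126pq^2 + 201pq + 135q^2r + 315q^3 + 30r + 40 + 117pr + 156p - 81p^2r - 189p^2q - 108p^2    [combine like terms]

-165qr - 205q^2 - 150q - 54pqr - 126pq^2 + 201pq + 135q^2r + 315q^3 + 30r + 40 + 117pr + 156p - 81p^2r - 189p^2q - 108p^2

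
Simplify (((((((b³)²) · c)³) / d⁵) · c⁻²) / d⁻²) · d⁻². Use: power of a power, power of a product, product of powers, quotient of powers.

(((((((b³)²) · c)³) / d⁵) · c⁻²) / d⁻²) · d⁻²
= (((((((b³)²)³) · (c³)) / d⁵) · c⁻²) / d⁻²) · d⁻²    [power of a product]
= ((((((b³)⁶) · (c³)) / d⁵) · c⁻²) / d⁻²) · d⁻²    [power of a power]
= ((((b¹⁸ · (c³)) / d⁵) · c⁻²) / d⁻²) · d⁻²    [power of a power]
= b¹⁸cd⁻⁵    [quotient of powers; product of powers]

b¹⁸cd⁻⁵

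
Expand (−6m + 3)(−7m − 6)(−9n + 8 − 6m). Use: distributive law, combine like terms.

(−6m + 3)(−7m − 6)(−9n + 8 − 6m)
= (42m^2 + 36m − 21m − 18)(−9n + 8 − 6m)    [distributive law]
= (42m^2 + 15m − 18)(−9n + 8 − 6m)    [combine like terms]
= −378m^2n + 336m^2 − 252m^3 − 135mn + 120m − 90m^2 + 162n − 144 + 108m    [distributive law]
= −378m^2n + 246m^2 − 252m^3 − 135mn + 228m + 162n − 144    [combine like terms]

−378m^2n + 246m^2 − 252m^3 − 135mn + 228m + 162n − 144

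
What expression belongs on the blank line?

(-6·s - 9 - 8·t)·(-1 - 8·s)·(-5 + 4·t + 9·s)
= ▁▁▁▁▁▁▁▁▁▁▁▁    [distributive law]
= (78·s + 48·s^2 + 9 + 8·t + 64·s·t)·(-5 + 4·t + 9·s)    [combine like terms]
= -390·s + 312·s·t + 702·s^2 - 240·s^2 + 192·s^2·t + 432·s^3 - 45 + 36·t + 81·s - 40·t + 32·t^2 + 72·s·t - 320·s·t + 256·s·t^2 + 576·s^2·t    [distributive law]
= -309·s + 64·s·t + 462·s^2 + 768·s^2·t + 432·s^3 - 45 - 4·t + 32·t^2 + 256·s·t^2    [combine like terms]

By distributive law:

(6·s + 48·s^2 + 9 + 72·s + 8·t + 64·s·t)·(-5 + 4·t + 9·s)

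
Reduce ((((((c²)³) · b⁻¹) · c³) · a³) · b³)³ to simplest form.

a⁹b⁶c²⁷

((((((c²)³) · b⁻¹) · c³) · a³) · b³)³
= ((((((c²)³) · b⁻¹) · c³) · a³)³) · ((b³)³)    [power of a product]
= ((((((c²)³) · b⁻¹) · c³)³) · ((a³)³)) · ((b³)³)    [power of a product]
= ((((((c²)³) · b⁻¹)³) · ((c³)³)) · ((a³)³)) · ((b³)³)    [power of a product]
= ((((((c²)³)³) · ((b⁻¹)³)) · ((c³)³)) · ((a³)³)) · ((b³)³)    [power of a product]
= (((((c²)⁹) · ((b⁻¹)³)) · ((c³)³)) · ((a³)³)) · ((b³)³)    [power of a power]
= (((c¹⁸ · ((b⁻¹)³)) · ((c³)³)) · ((a³)³)) · ((b³)³)    [power of a power]
= (((c¹⁸ · b⁻³) · ((c³)³)) · ((a³)³)) · ((b³)³)    [power of a power]
= (((c¹⁸ · b⁻³) · c⁹) · ((a³)³)) · ((b³)³)    [power of a power]
= (((c¹⁸ · b⁻³) · c⁹) · a⁹) · ((b³)³)    [power of a power]
= (((c¹⁸ · b⁻³) · c⁹) · a⁹) · b⁹    [power of a power]
= a⁹b⁶c²⁷    [product of powers]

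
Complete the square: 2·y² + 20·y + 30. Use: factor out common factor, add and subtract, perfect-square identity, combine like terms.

2·y² + 20·y + 30
= 2(y² + 10·y) + 30    [factor out 2 from the y-terms]
= 2(y² + 10·y + 25 - 25) + 30    [add and subtract 25 inside the bracket]
= 2(y + 5)² - 50 + 30    [perfect-square identity]
= 2(y + 5)² - 20    [combine constants]

2(y + 5)² - 20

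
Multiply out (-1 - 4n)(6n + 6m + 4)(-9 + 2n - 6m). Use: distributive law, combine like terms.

(-1 - 4n)(6n + 6m + 4)(-9 + 2n - 6m)
= (-6n - 6m - 4 - 24n² - 24mn - 16n)(-9 + 2n - 6m)    [distributive law]
= (-22n - 6m - 4 - 24n² - 24mn)(-9 + 2n - 6m)    [combine like terms]
= 198n - 44n² + 132mn + 54m - 12mn + 36m² + 36 - 8n + 24m + 216n² - 48n³ + 144mn² + 216mn - 48mn² + 144m²n    [distributive law]
= 190n + 172n² + 336mn + 78m + 36m² + 36 - 48n³ + 96mn² + 144m²n    [combine like terms]

190n + 172n² + 336mn + 78m + 36m² + 36 - 48n³ + 96mn² + 144m²n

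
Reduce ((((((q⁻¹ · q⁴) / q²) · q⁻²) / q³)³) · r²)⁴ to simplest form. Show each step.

((((((q⁻¹ · q⁴) / q²) · q⁻²) / q³)³) · r²)⁴
= ((((((q⁻¹ · q⁴) / q²) · q⁻²) / q³)³)⁴) · ((r²)⁴)    [power of a product]
= (((((q⁻¹ · q⁴) / q²) · q⁻²) / q³)¹²) · ((r²)⁴)    [power of a power]
= (((((q⁻¹ · q⁴) / q²) · q⁻²)¹²) / ((q³)¹²)) · ((r²)⁴)    [power of a quotient]
= (((((q⁻¹ · q⁴) / q²)¹²) · ((q⁻²)¹²)) / ((q³)¹²)) · ((r²)⁴)    [power of a product]
= (((((q⁻¹ · q⁴)¹²) / ((q²)¹²)) · ((q⁻²)¹²)) / ((q³)¹²)) · ((r²)⁴)    [power of a quotient]
= ((((((q⁻¹)¹²) · ((q⁴)¹²)) / ((q²)¹²)) · ((q⁻²)¹²)) / ((q³)¹²)) · ((r²)⁴)    [power of a product]
= ((((q⁻¹² · ((q⁴)¹²)) / ((q²)¹²)) · ((q⁻²)¹²)) / ((q³)¹²)) · ((r²)⁴)    [power of a power]
= ((((q⁻¹² · q⁴⁸) / ((q²)¹²)) · ((q⁻²)¹²)) / ((q³)¹²)) · ((r²)⁴)    [power of a power]
= (((q³⁶ / ((q²)¹²)) · ((q⁻²)¹²)) / ((q³)¹²)) · ((r²)⁴)    [product of powers]
= (((q³⁶ / q²⁴) · ((q⁻²)¹²)) / ((q³)¹²)) · ((r²)⁴)    [power of a power]
= ((q¹² · ((q⁻²)¹²)) / ((q³)¹²)) · ((r²)⁴)    [quotient of powers]
= ((q¹² · q⁻²⁴) / ((q³)¹²)) · ((r²)⁴)    [power of a power]
= (q⁻¹² / ((q³)¹²)) · ((r²)⁴)    [product of powers]
= (q⁻¹² / q³⁶) · ((r²)⁴)    [power of a power]
= q⁻⁴⁸ · ((r²)⁴)    [quotient of powers]
= q⁻⁴⁸ · r⁸    [power of a power]
= q⁻⁴⁸r⁸    [rearrange]

q⁻⁴⁸r⁸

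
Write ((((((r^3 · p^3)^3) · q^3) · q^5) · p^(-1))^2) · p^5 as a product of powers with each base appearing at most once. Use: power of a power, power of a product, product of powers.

p^21q^16r^18

((((((r^3 · p^3)^3) · q^3) · q^5) · p^(-1))^2) · p^5
= ((((((r^3 · p^3)^3) · q^3) · q^5)^2) · ((p^(-1))^2)) · p^5    [power of a product]
= ((((((r^3 · p^3)^3) · q^3)^2) · ((q^5)^2)) · ((p^(-1))^2)) · p^5    [power of a product]
= ((((((r^3 · p^3)^3)^2) · ((q^3)^2)) · ((q^5)^2)) · ((p^(-1))^2)) · p^5    [power of a product]
= (((((r^3 · p^3)^6) · ((q^3)^2)) · ((q^5)^2)) · ((p^(-1))^2)) · p^5    [power of a power]
= ((((((r^3)^6) · ((p^3)^6)) · ((q^3)^2)) · ((q^5)^2)) · ((p^(-1))^2)) · p^5    [power of a product]
= ((((r^18 · ((p^3)^6)) · ((q^3)^2)) · ((q^5)^2)) · ((p^(-1))^2)) · p^5    [power of a power]
= ((((r^18 · p^18) · ((q^3)^2)) · ((q^5)^2)) · ((p^(-1))^2)) · p^5    [power of a power]
= ((((r^18 · p^18) · q^6) · ((q^5)^2)) · ((p^(-1))^2)) · p^5    [power of a power]
= ((((r^18 · p^18) · q^6) · q^10) · ((p^(-1))^2)) · p^5    [power of a power]
= ((((r^18 · p^18) · q^6) · q^10) · p^(-2)) · p^5    [power of a power]
= p^21q^16r^18    [product of powers]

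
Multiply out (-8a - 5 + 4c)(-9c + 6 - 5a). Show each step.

52ac - 23a + 40a^2 + 69c - 30 - 36c^2

(-8a - 5 + 4c)(-9c + 6 - 5a)
= 72ac - 48a + 40a^2 + 45c - 30 + 25a - 36c^2 + 24c - 20ac    [distributive law]
= 52ac - 23a + 40a^2 + 69c - 30 - 36c^2    [combine like terms]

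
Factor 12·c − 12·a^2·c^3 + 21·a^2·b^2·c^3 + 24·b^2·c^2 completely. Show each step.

12·c − 12·a^2·c^3 + 21·a^2·b^2·c^3 + 24·b^2·c^2
= 3(4·c − 4·a^2·c^3 + 7·a^2·b^2·c^3 + 8·b^2·c^2)    [factor out 3]
= 3·c(4 − 4·a^2·c^2 + 7·a^2·b^2·c^2 + 8·b^2·c)    [factor out c]

3·c(4 − 4·a^2·c^2 + 7·a^2·b^2·c^2 + 8·b^2·c)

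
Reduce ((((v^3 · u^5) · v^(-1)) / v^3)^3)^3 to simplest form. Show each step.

u^45v^(-9)

((((v^3 · u^5) · v^(-1)) / v^3)^3)^3
= (((v^3 · u^5) · v^(-1)) / v^3)^9    [power of a power]
= (((v^3 · u^5) · v^(-1))^9) / ((v^3)^9)    [power of a quotient]
= (((v^3 · u^5)^9) · ((v^(-1))^9)) / ((v^3)^9)    [power of a product]
= ((((v^3)^9) · ((u^5)^9)) · ((v^(-1))^9)) / ((v^3)^9)    [power of a product]
= ((v^27 · ((u^5)^9)) · ((v^(-1))^9)) / ((v^3)^9)    [power of a power]
= ((v^27 · u^45) · ((v^(-1))^9)) / ((v^3)^9)    [power of a power]
= ((v^27 · u^45) · v^(-9)) / ((v^3)^9)    [power of a power]
= ((v^27 · u^45) · v^(-9)) / v^27    [power of a power]
= u^45v^(-9)    [quotient of powers; product of powers]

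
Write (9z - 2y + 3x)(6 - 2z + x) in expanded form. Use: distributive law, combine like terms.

(9z - 2y + 3x)(6 - 2z + x)
= 54z - 18z² + 9xz - 12y + 4yz - 2xy + 18x - 6xz + 3x²    [distributive law]
= 54z - 18z² + 3xz - 12y + 4yz - 2xy + 18x + 3x²    [combine like terms]

54z - 18z² + 3xz - 12y + 4yz - 2xy + 18x + 3x²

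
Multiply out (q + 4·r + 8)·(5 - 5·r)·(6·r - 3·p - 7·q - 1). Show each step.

(q + 4·r + 8)·(5 - 5·r)·(6·r - 3·p - 7·q - 1)
= (5·q - 5·q·r + 20·r - 20·r^2 + 40 - 40·r)·(6·r - 3·p - 7·q - 1)    [distributive law]
= (5·q - 5·q·r - 20·r - 20·r^2 + 40)·(6·r - 3·p - 7·q - 1)    [combine like terms]
= 30·q·r - 15·p·q - 35·q^2 - 5·q - 30·q·r^2 + 15·p·q·r + 35·q^2·r + 5·q·r - 120·r^2 + 60·p·r + 140·q·r + 20·r - 120·r^3 + 60·p·r^2 + 140·q·r^2 + 20·r^2 + 240·r - 120·p - 280·q - 40    [distributive law]
= 175·q·r - 15·p·q - 35·q^2 - 285·q + 110·q·r^2 + 15·p·q·r + 35·q^2·r - 100·r^2 + 60·p·r + 260·r - 120·r^3 + 60·p·r^2 - 120·p - 40    [combine like terms]

175·q·r - 15·p·q - 35·q^2 - 285·q + 110·q·r^2 + 15·p·q·r + 35·q^2·r - 100·r^2 + 60·p·r + 260·r - 120·r^3 + 60·p·r^2 - 120·p - 40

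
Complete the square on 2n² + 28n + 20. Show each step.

2n² + 28n + 20
= 2(n² + 14n) + 20    [factor out 2 from the n-terms]
= 2(n² + 14n + 49 − 49) + 20    [add and subtract 49 inside the bracket]
= 2(n + 7)² − 98 + 20    [perfect-square identity]
= 2(n + 7)² − 78    [combine constants]

2(n + 7)² − 78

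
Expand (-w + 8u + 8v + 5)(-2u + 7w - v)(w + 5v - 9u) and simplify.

(-w + 8u + 8v + 5)(-2u + 7w - v)(w + 5v - 9u)
= (2uw - 7w^2 + vw - 16u^2 + 56uw - 8uv - 16uv + 56vw - 8v^2 - 10u + 35w - 5v)(w + 5v - 9u)    [distributive law]
= (58uw - 7w^2 + 57vw - 16u^2 - 24uv - 8v^2 - 10u + 35w - 5v)(w + 5v - 9u)    [combine like terms]
= 58uw^2 + 290uvw - 522u^2w - 7w^3 - 35vw^2 + 63uw^2 + 57vw^2 + 285v^2w - 513uvw - 16u^2w - 80u^2v + 144u^3 - 24uvw - 120uv^2 + 216u^2v - 8v^2w - 40v^3 + 72uv^2 - 10uw - 50uv + 90u^2 + 35w^2 + 175vw - 315uw - 5vw - 25v^2 + 45uv    [distributive law]
= 121uw^2 - 247uvw - 538u^2w - 7w^3 + 22vw^2 + 277v^2w + 136u^2v + 144u^3 - 48uv^2 - 40v^3 - 325uw - 5uv + 90u^2 + 35w^2 + 170vw - 25v^2    [combine like terms]

121uw^2 - 247uvw - 538u^2w - 7w^3 + 22vw^2 + 277v^2w + 136u^2v + 144u^3 - 48uv^2 - 40v^3 - 325uw - 5uv + 90u^2 + 35w^2 + 170vw - 25v^2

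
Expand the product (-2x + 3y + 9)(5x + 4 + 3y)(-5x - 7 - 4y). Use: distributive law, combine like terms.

(-2x + 3y + 9)(5x + 4 + 3y)(-5x - 7 - 4y)
= (-10x^2 - 8x - 6xy + 15xy + 12y + 9y^2 + 45x + 36 + 27y)(-5x - 7 - 4y)    [distributive law]
= (-10x^2 + 37x + 9xy + 39y + 9y^2 + 36)(-5x - 7 - 4y)    [combine like terms]
= 50x^3 + 70x^2 + 40x^2y - 185x^2 - 259x - 148xy - 45x^2y - 63xy - 36xy^2 - 195xy - 273y - 156y^2 - 45xy^2 - 63y^2 - 36y^3 - 180x - 252 - 144y    [distributive law]
= 50x^3 - 115x^2 - 5x^2y - 439x - 406xy - 81xy^2 - 417y - 219y^2 - 36y^3 - 252    [combine like terms]

50x^3 - 115x^2 - 5x^2y - 439x - 406xy - 81xy^2 - 417y - 219y^2 - 36y^3 - 252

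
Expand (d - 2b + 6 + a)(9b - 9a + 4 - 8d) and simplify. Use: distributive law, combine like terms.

(d - 2b + 6 + a)(9b - 9a + 4 - 8d)
= 9bd - 9ad + 4d - 8d^2 - 18b^2 + 18ab - 8b + 16bd + 54b - 54a + 24 - 48d + 9ab - 9a^2 + 4a - 8ad    [distributive law]
= 25bd - 17ad - 44d - 8d^2 - 18b^2 + 27ab + 46b - 50a + 24 - 9a^2    [combine like terms]

25bd - 17ad - 44d - 8d^2 - 18b^2 + 27ab + 46b - 50a + 24 - 9a^2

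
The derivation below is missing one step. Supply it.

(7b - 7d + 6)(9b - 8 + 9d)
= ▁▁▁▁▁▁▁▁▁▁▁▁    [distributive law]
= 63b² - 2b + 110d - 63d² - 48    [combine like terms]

By distributive law:

63b² - 56b + 63bd - 63bd + 56d - 63d² + 54b - 48 + 54d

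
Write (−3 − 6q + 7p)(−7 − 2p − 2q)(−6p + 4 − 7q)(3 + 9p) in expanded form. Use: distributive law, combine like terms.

(−3 − 6q + 7p)(−7 − 2p − 2q)(−6p + 4 − 7q)(3 + 9p)
= (21 + 6p + 6q + 42q + 12pq + 12q^2 − 49p − 14p^2 − 14pq)(−6p + 4 − 7q)(3 + 9p)    [distributive law]
= (21 − 43p + 48q − 2pq + 12q^2 − 14p^2)(−6p + 4 − 7q)(3 + 9p)    [combine like terms]
= (−126p + 84 − 147q + 258p^2 − 172p + 301pq − 288pq + 192q − 336q^2 + 12p^2q − 8pq + 14pq^2 − 72pq^2 + 48q^2 − 84q^3 + 84p^3 − 56p^2 + 98p^2q)(3 + 9p)    [distributive law]
= (−298p + 84 + 45q + 202p^2 + 5pq − 288q^2 + 110p^2q − 58pq^2 − 84q^3 + 84p^3)(3 + 9p)    [combine like terms]
= −894p − 2682p^2 + 252 + 756p + 135q + 405pq + 606p^2 + 1818p^3 + 15pq + 45p^2q − 864q^2 − 2592pq^2 + 330p^2q + 990p^3q − 174pq^2 − 522p^2q^2 − 252q^3 − 756pq^3 + 252p^3 + 756p^4    [distributive law]
= −138p − 2076p^2 + 252 + 135q + 420pq + 2070p^3 + 375p^2q − 864q^2 − 2766pq^2 + 990p^3q − 522p^2q^2 − 252q^3 − 756pq^3 + 756p^4    [combine like terms]

−138p − 2076p^2 + 252 + 135q + 420pq + 2070p^3 + 375p^2q − 864q^2 − 2766pq^2 + 990p^3q − 522p^2q^2 − 252q^3 − 756pq^3 + 756p^4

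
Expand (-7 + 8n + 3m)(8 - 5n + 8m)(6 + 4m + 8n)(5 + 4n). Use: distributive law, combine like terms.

(-7 + 8n + 3m)(8 - 5n + 8m)(6 + 4m + 8n)(5 + 4n)
= (-56 + 35n - 56m + 64n - 40n^2 + 64mn + 24m - 15mn + 24m^2)(6 + 4m + 8n)(5 + 4n)    [distributive law]
= (-56 + 99n - 32m - 40n^2 + 49mn + 24m^2)(6 + 4m + 8n)(5 + 4n)    [combine like terms]
= (-336 - 224m - 448n + 594n + 396mn + 792n^2 - 192m - 128m^2 - 256mn - 240n^2 - 160mn^2 - 320n^3 + 294mn + 196m^2n + 392mn^2 + 144m^2 + 96m^3 + 192m^2n)(5 + 4n)    [distributive law]
= (-336 - 416m + 146n + 434mn + 552n^2 + 16m^2 + 232mn^2 - 320n^3 + 388m^2n + 96m^3)(5 + 4n)    [combine like terms]
= -1680 - 1344n - 2080m - 1664mn + 730n + 584n^2 + 2170mn + 1736mn^2 + 2760n^2 + 2208n^3 + 80m^2 + 64m^2n + 1160mn^2 + 928mn^3 - 1600n^3 - 1280n^4 + 1940m^2n + 1552m^2n^2 + 480m^3 + 384m^3n    [distributive law]
= -1680 - 614n - 2080m + 506mn + 3344n^2 + 2896mn^2 + 608n^3 + 80m^2 + 2004m^2n + 928mn^3 - 1280n^4 + 1552m^2n^2 + 480m^3 + 384m^3n    [combine like terms]

-1680 - 614n - 2080m + 506mn + 3344n^2 + 2896mn^2 + 608n^3 + 80m^2 + 2004m^2n + 928mn^3 - 1280n^4 + 1552m^2n^2 + 480m^3 + 384m^3n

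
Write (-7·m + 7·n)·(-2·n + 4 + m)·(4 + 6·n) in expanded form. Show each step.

-84·m·n + 126·m·n² - 112·m - 28·m² - 42·m²·n + 112·n² - 84·n³ + 112·n

(-7·m + 7·n)·(-2·n + 4 + m)·(4 + 6·n)
= (14·m·n - 28·m - 7·m² - 14·n² + 28·n + 7·m·n)·(4 + 6·n)    [distributive law]
= (21·m·n - 28·m - 7·m² - 14·n² + 28·n)·(4 + 6·n)    [combine like terms]
= 84·m·n + 126·m·n² - 112·m - 168·m·n - 28·m² - 42·m²·n - 56·n² - 84·n³ + 112·n + 168·n²    [distributive law]
= -84·m·n + 126·m·n² - 112·m - 28·m² - 42·m²·n + 112·n² - 84·n³ + 112·n    [combine like terms]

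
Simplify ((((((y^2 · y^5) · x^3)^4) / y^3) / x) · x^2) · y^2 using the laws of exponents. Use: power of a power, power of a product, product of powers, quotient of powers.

((((((y^2 · y^5) · x^3)^4) / y^3) / x) · x^2) · y^2
= ((((((y^2 · y^5)^4) · ((x^3)^4)) / y^3) / x) · x^2) · y^2    [power of a product]
= (((((((y^2)^4) · ((y^5)^4)) · ((x^3)^4)) / y^3) / x) · x^2) · y^2    [power of a product]
= (((((y^8 · ((y^5)^4)) · ((x^3)^4)) / y^3) / x) · x^2) · y^2    [power of a power]
= (((((y^8 · y^20) · ((x^3)^4)) / y^3) / x) · x^2) · y^2    [power of a power]
= ((((y^28 · ((x^3)^4)) / y^3) / x) · x^2) · y^2    [product of powers]
= ((((y^28 · x^12) / y^3) / x) · x^2) · y^2    [power of a power]
= x^13y^27    [quotient of powers; product of powers]

x^13y^27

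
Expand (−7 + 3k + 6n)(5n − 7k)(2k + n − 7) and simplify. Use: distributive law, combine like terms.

(−7 + 3k + 6n)(5n − 7k)(2k + n − 7)
= (−35n + 49k + 15kn − 21k^2 + 30n^2 − 42kn)(2k + n − 7)    [distributive law]
= (−35n + 49k − 27kn − 21k^2 + 30n^2)(2k + n − 7)    [combine like terms]
= −70kn − 35n^2 + 245n + 98k^2 + 49kn − 343k − 54k^2n − 27kn^2 + 189kn − 42k^3 − 21k^2n + 147k^2 + 60kn^2 + 30n^3 − 210n^2    [distributive law]
= 168kn − 245n^2 + 245n + 245k^2 − 343k − 75k^2n + 33kn^2 − 42k^3 + 30n^3    [combine like terms]

168kn − 245n^2 + 245n + 245k^2 − 343k − 75k^2n + 33kn^2 − 42k^3 + 30n^3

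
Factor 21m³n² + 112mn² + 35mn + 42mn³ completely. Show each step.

21m³n² + 112mn² + 35mn + 42mn³
= 7(3m³n² + 16mn² + 5mn + 6mn³)    [factor out 7]
= 7mn(3m²n + 16n + 5 + 6n²)    [factor out mn]

7mn(3m²n + 16n + 5 + 6n²)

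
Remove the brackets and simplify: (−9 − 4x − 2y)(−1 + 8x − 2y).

(−9 − 4x − 2y)(−1 + 8x − 2y)
= 9 − 72x + 18y + 4x − 32x² + 8xy + 2y − 16xy + 4y²    [distributive law]
= 9 − 68x + 20y − 32x² − 8xy + 4y²    [combine like terms]

9 − 68x + 20y − 32x² − 8xy + 4y²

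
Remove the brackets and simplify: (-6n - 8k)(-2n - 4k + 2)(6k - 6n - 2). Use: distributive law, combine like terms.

(-6n - 8k)(-2n - 4k + 2)(6k - 6n - 2)
= (12n² + 24kn - 12n + 16kn + 32k² - 16k)(6k - 6n - 2)    [distributive law]
= (12n² + 40kn - 12n + 32k² - 16k)(6k - 6n - 2)    [combine like terms]
= 72kn² - 72n³ - 24n² + 240k²n - 240kn² - 80kn - 72kn + 72n² + 24n + 192k³ - 192k²n - 64k² - 96k² + 96kn + 32k    [distributive law]
= -168kn² - 72n³ + 48n² + 48k²n - 56kn + 24n + 192k³ - 160k² + 32k    [combine like terms]

-168kn² - 72n³ + 48n² + 48k²n - 56kn + 24n + 192k³ - 160k² + 32k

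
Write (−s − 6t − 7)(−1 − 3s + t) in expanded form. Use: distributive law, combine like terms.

22s + 3s^2 + 17st − t − 6t^2 + 7

(−s − 6t − 7)(−1 − 3s + t)
= s + 3s^2 − st + 6t + 18st − 6t^2 + 7 + 21s − 7t    [distributive law]
= 22s + 3s^2 + 17st − t − 6t^2 + 7    [combine like terms]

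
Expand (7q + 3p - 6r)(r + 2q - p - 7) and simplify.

-5qr + 14q^2 - pq - 49q + 9pr - 3p^2 - 21p - 6r^2 + 42r

(7q + 3p - 6r)(r + 2q - p - 7)
= 7qr + 14q^2 - 7pq - 49q + 3pr + 6pq - 3p^2 - 21p - 6r^2 - 12qr + 6pr + 42r    [distributive law]
= -5qr + 14q^2 - pq - 49q + 9pr - 3p^2 - 21p - 6r^2 + 42r    [combine like terms]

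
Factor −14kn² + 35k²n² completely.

−14kn² + 35k²n²
= 7(−2kn² + 5k²n²)    [factor out 7]
= 7kn²(−2 + 5k)    [factor out kn²]

7kn²(−2 + 5k)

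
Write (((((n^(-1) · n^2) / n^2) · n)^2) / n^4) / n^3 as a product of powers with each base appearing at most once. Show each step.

n^(-7)

(((((n^(-1) · n^2) / n^2) · n)^2) / n^4) / n^3
= (((((n^(-1) · n^2) / n^2)^2) · (n^2)) / n^4) / n^3    [power of a product]
= (((((n^(-1) · n^2)^2) / ((n^2)^2)) · (n^2)) / n^4) / n^3    [power of a quotient]
= ((((((n^(-1))^2) · ((n^2)^2)) / ((n^2)^2)) · (n^2)) / n^4) / n^3    [power of a product]
= ((((n^(-2) · ((n^2)^2)) / ((n^2)^2)) · (n^2)) / n^4) / n^3    [power of a power]
= ((((n^(-2) · n^4) / ((n^2)^2)) · (n^2)) / n^4) / n^3    [power of a power]
= (((n^2 / ((n^2)^2)) · (n^2)) / n^4) / n^3    [product of powers]
= (((n^2 / n^4) · (n^2)) / n^4) / n^3    [power of a power]
= ((n^(-2) · (n^2)) / n^4) / n^3    [quotient of powers]
= (n^0 / n^4) / n^3    [product of powers]
= n^(-4) / n^3    [quotient of powers]
= n^(-7)    [quotient of powers]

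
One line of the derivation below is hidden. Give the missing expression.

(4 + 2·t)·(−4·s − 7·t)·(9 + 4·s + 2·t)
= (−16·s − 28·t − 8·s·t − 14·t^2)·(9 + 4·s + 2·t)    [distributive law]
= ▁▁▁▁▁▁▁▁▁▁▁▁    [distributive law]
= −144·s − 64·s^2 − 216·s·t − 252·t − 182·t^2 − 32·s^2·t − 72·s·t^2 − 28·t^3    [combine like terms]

By distributive law:

−144·s − 64·s^2 − 32·s·t − 252·t − 112·s·t − 56·t^2 − 72·s·t − 32·s^2·t − 16·s·t^2 − 126·t^2 − 56·s·t^2 − 28·t^3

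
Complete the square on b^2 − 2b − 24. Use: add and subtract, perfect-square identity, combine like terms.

(b − 1)^2 − 25

b^2 − 2b − 24
= b^2 − 2b + 1 − 1 − 24    [add and subtract 1]
= (b − 1)^2 − 1 − 24    [perfect-square identity]
= (b − 1)^2 − 25    [combine constants]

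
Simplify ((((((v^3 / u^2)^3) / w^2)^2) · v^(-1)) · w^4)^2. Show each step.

u^(-24)·v^34

((((((v^3 / u^2)^3) / w^2)^2) · v^(-1)) · w^4)^2
= ((((((v^3 / u^2)^3) / w^2)^2) · v^(-1))^2) · ((w^4)^2)    [power of a product]
= ((((((v^3 / u^2)^3) / w^2)^2)^2) · ((v^(-1))^2)) · ((w^4)^2)    [power of a product]
= (((((v^3 / u^2)^3) / w^2)^4) · ((v^(-1))^2)) · ((w^4)^2)    [power of a power]
= (((((v^3 / u^2)^3)^4) / ((w^2)^4)) · ((v^(-1))^2)) · ((w^4)^2)    [power of a quotient]
= ((((v^3 / u^2)^12) / ((w^2)^4)) · ((v^(-1))^2)) · ((w^4)^2)    [power of a power]
= (((((v^3)^12) / ((u^2)^12)) / ((w^2)^4)) · ((v^(-1))^2)) · ((w^4)^2)    [power of a quotient]
= (((v^36 / ((u^2)^12)) / ((w^2)^4)) · ((v^(-1))^2)) · ((w^4)^2)    [power of a power]
= (((v^36 / u^24) / ((w^2)^4)) · ((v^(-1))^2)) · ((w^4)^2)    [power of a power]
= (((v^36 / u^24) / w^8) · ((v^(-1))^2)) · ((w^4)^2)    [power of a power]
= (((v^36 / u^24) / w^8) · v^(-2)) · ((w^4)^2)    [power of a power]
= (((v^36 / u^24) / w^8) · v^(-2)) · w^8    [power of a power]
= u^(-24)·v^34    [quotient of powers; product of powers]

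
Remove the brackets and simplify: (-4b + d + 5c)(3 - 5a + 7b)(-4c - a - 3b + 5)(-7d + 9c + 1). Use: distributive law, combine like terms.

(-4b + d + 5c)(3 - 5a + 7b)(-4c - a - 3b + 5)(-7d + 9c + 1)
= (-12b + 20ab - 28b^2 + 3d - 5ad + 7bd + 15c - 25ac + 35bc)(-4c - a - 3b + 5)(-7d + 9c + 1)    [distributive law]
= (48bc + 12ab + 36b^2 - 60b - 80abc - 20a^2b - 60ab^2 + 100ab + 112b^2c + 28ab^2 + 84b^3 - 140b^2 - 12cd - 3ad - 9bd + 15d + 20acd + 5a^2d + 15abd - 25ad - 28bcd - 7abd - 21b^2d + 35bd - 60c^2 - 15ac - 45bc + 75c + 100ac^2 + 25a^2c + 75abc - 125ac - 140bc^2 - 35abc - 105b^2c + 175bc)(-7d + 9c + 1)    [distributive law]
= (178bc + 112ab - 104b^2 - 60b - 40abc - 20a^2b - 32ab^2 + 7b^2c + 84b^3 - 12cd - 28ad + 26bd + 15d + 20acd + 5a^2d + 8abd - 28bcd - 21b^2d - 60c^2 - 140ac + 75c + 100ac^2 + 25a^2c - 140bc^2)(-7d + 9c + 1)    [combine like terms]
= -1246bcd + 1602bc^2 + 178bc - 784abd + 1008abc + 112ab + 728b^2d - 936b^2c - 104b^2 + 420bd - 540bc - 60b + 280abcd - 360abc^2 - 40abc + 140a^2bd - 180a^2bc - 20a^2b + 224ab^2d - 288ab^2c - 32ab^2 - 49b^2cd + 63b^2c^2 + 7b^2c - 588b^3d + 756b^3c + 84b^3 + 84cd^2 - 108c^2d - 12cd + 196ad^2 - 252acd - 28ad - 182bd^2 + 234bcd + 26bd - 105d^2 + 135cd + 15d - 140acd^2 + 180ac^2d + 20acd - 35a^2d^2 + 45a^2cd + 5a^2d - 56abd^2 + 72abcd + 8abd + 196bcd^2 - 252bc^2d - 28bcd + 147b^2d^2 - 189b^2cd - 21b^2d + 420c^2d - 540c^3 - 60c^2 + 980acd - 1260ac^2 - 140ac - 525cd + 675c^2 + 75c - 700ac^2d + 900ac^3 + 100ac^2 - 175a^2cd + 225a^2c^2 + 25a^2c + 980bc^2d - 1260bc^3 - 140bc^2    [distributive law]
= -1040bcd + 1462bc^2 - 362bc - 776abd + 968abc + 112ab + 707b^2d - 929b^2c - 104b^2 + 446bd - 60b + 352abcd - 360abc^2 + 140a^2bd - 180a^2bc - 20a^2b + 224ab^2d - 288ab^2c - 32ab^2 - 238b^2cd + 63b^2c^2 - 588b^3d + 756b^3c + 84b^3 + 84cd^2 + 312c^2d - 402cd + 196ad^2 + 748acd - 28ad - 182bd^2 - 105d^2 + 15d - 140acd^2 - 520ac^2d - 35a^2d^2 - 130a^2cd + 5a^2d - 56abd^2 + 196bcd^2 + 728bc^2d + 147b^2d^2 - 540c^3 + 615c^2 - 1160ac^2 - 140ac + 75c + 900ac^3 + 225a^2c^2 + 25a^2c - 1260bc^3    [combine like terms]

-1040bcd + 1462bc^2 - 362bc - 776abd + 968abc + 112ab + 707b^2d - 929b^2c - 104b^2 + 446bd - 60b + 352abcd - 360abc^2 + 140a^2bd - 180a^2bc - 20a^2b + 224ab^2d - 288ab^2c - 32ab^2 - 238b^2cd + 63b^2c^2 - 588b^3d + 756b^3c + 84b^3 + 84cd^2 + 312c^2d - 402cd + 196ad^2 + 748acd - 28ad - 182bd^2 - 105d^2 + 15d - 140acd^2 - 520ac^2d - 35a^2d^2 - 130a^2cd + 5a^2d - 56abd^2 + 196bcd^2 + 728bc^2d + 147b^2d^2 - 540c^3 + 615c^2 - 1160ac^2 - 140ac + 75c + 900ac^3 + 225a^2c^2 + 25a^2c - 1260bc^3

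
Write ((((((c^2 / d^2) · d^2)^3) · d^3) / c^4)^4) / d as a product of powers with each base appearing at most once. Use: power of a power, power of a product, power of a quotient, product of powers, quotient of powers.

((((((c^2 / d^2) · d^2)^3) · d^3) / c^4)^4) / d
= ((((((c^2 / d^2) · d^2)^3) · d^3)^4) / ((c^4)^4)) / d    [power of a quotient]
= ((((((c^2 / d^2) · d^2)^3)^4) · ((d^3)^4)) / ((c^4)^4)) / d    [power of a product]
= (((((c^2 / d^2) · d^2)^12) · ((d^3)^4)) / ((c^4)^4)) / d    [power of a power]
= (((((c^2 / d^2)^12) · ((d^2)^12)) · ((d^3)^4)) / ((c^4)^4)) / d    [power of a product]
= ((((((c^2)^12) / ((d^2)^12)) · ((d^2)^12)) · ((d^3)^4)) / ((c^4)^4)) / d    [power of a quotient]
= ((((c^24 / ((d^2)^12)) · ((d^2)^12)) · ((d^3)^4)) / ((c^4)^4)) / d    [power of a power]
= ((((c^24 / d^24) · ((d^2)^12)) · ((d^3)^4)) / ((c^4)^4)) / d    [power of a power]
= ((((c^24 / d^24) · d^24) · ((d^3)^4)) / ((c^4)^4)) / d    [power of a power]
= ((((c^24 / d^24) · d^24) · d^12) / ((c^4)^4)) / d    [power of a power]
= ((((c^24 / d^24) · d^24) · d^12) / c^16) / d    [power of a power]
= c^8·d^11    [quotient of powers; product of powers]

c^8·d^11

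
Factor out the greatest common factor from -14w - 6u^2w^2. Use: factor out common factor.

2w(-7 - 3u^2w)

-14w - 6u^2w^2
= 2(-7w - 3u^2w^2)    [factor out 2]
= 2w(-7 - 3u^2w)    [factor out w]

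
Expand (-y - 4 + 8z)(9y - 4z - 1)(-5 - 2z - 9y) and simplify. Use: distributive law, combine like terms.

360y^2 - 666y^2z + 81y^3 - 382yz + 136yz^2 + 139y - 48z + 144z^2 - 20 + 64z^3

(-y - 4 + 8z)(9y - 4z - 1)(-5 - 2z - 9y)
= (-9y^2 + 4yz + y - 36y + 16z + 4 + 72yz - 32z^2 - 8z)(-5 - 2z - 9y)    [distributive law]
= (-9y^2 + 76yz - 35y + 8z + 4 - 32z^2)(-5 - 2z - 9y)    [combine like terms]
= 45y^2 + 18y^2z + 81y^3 - 380yz - 152yz^2 - 684y^2z + 175y + 70yz + 315y^2 - 40z - 16z^2 - 72yz - 20 - 8z - 36y + 160z^2 + 64z^3 + 288yz^2    [distributive law]
= 360y^2 - 666y^2z + 81y^3 - 382yz + 136yz^2 + 139y - 48z + 144z^2 - 20 + 64z^3    [combine like terms]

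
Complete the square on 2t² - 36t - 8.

2(t - 9)² - 170

2t² - 36t - 8
= 2(t² - 18t) - 8    [factor out 2 from the t-terms]
= 2(t² - 18t + 81 - 81) - 8    [add and subtract 81 inside the bracket]
= 2(t - 9)² - 162 - 8    [perfect-square identity]
= 2(t - 9)² - 170    [combine constants]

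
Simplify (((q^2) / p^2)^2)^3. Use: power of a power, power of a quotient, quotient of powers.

p^(-12)·q^12

(((q^2) / p^2)^2)^3
= ((q^2) / p^2)^6    [power of a power]
= ((q^2)^6) / ((p^2)^6)    [power of a quotient]
= (q^12) / ((p^2)^6)    [power of a power]
= q^12 / p^12    [power of a power]
= p^(-12)·q^12    [quotient of powers]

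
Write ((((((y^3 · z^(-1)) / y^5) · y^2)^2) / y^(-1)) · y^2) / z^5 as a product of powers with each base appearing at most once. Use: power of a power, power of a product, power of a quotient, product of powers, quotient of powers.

y^3z^(-7)

((((((y^3 · z^(-1)) / y^5) · y^2)^2) / y^(-1)) · y^2) / z^5
= ((((((y^3 · z^(-1)) / y^5)^2) · ((y^2)^2)) / y^(-1)) · y^2) / z^5    [power of a product]
= ((((((y^3 · z^(-1))^2) / ((y^5)^2)) · ((y^2)^2)) / y^(-1)) · y^2) / z^5    [power of a quotient]
= (((((((y^3)^2) · ((z^(-1))^2)) / ((y^5)^2)) · ((y^2)^2)) / y^(-1)) · y^2) / z^5    [power of a product]
= (((((y^6 · ((z^(-1))^2)) / ((y^5)^2)) · ((y^2)^2)) / y^(-1)) · y^2) / z^5    [power of a power]
= (((((y^6 · z^(-2)) / ((y^5)^2)) · ((y^2)^2)) / y^(-1)) · y^2) / z^5    [power of a power]
= (((((y^6 · z^(-2)) / y^10) · ((y^2)^2)) / y^(-1)) · y^2) / z^5    [power of a power]
= (((((y^6 · z^(-2)) / y^10) · y^4) / y^(-1)) · y^2) / z^5    [power of a power]
= y^3z^(-7)    [quotient of powers; product of powers]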